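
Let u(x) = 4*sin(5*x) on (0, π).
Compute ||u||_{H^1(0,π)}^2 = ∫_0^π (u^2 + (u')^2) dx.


||u||_{H^1(0,π)}^2 = 208*π

u'(x) = 20*cos(5*x).
Expand u² and (u')² and integrate term by term on (0, π), using: for integers n ≥ 1, ∫_0^π sin²(nx) dx = ∫_0^π cos²(nx) dx = π/2; for n ≠ n', ∫_0^π sin(nx)sin(n'x) dx = ∫_0^π cos(nx)cos(n'x) dx = 0; and by product-to-sum, ∫_0^π sin(nx)cos(n'x) dx = ½∫_0^π [sin((n+n')x) + sin((n−n')x)] dx, which is 0 when n+n' is even and 2n/(n²−n'²) when n+n' is odd (it need not vanish on (0, π)).
  u² squared terms: (4)²·∫sin(5x)² dx = 16·π/2 = 8*π.
  So ∫_0^π u² dx = 8*π.
  (u')² squared terms: (20)²·∫cos(5x)² dx = 400·π/2 = 200*π.
  So ∫_0^π (u')² dx = 200*π.
||u||_{H^1}^2 = (8*π) + (200*π) = 208*π.


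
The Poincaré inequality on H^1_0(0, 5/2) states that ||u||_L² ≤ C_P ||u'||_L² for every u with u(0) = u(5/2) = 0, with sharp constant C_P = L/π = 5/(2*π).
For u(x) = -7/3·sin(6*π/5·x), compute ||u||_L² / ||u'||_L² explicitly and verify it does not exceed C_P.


||u||_L² / ||u'||_L² = 5/(6*π) < C_P = 5/(2*π).

u(x) = -7/3·sin(6*π/5·x), so u'(x) = -14*π*cos(6*π*x/5)/5.
Writing u(x) = A·sin(kπx/L) with A = -7/3 and k = 3, use ∫_0^L sin²(kπx/L) dx = L/2 and ∫_0^L cos²(kπx/L) dx = L/2.
u² = 49/9·sin²(6*π/5·x) and (u')² = 196*π^2/25·cos²(6*π/5·x), and each of sin², cos² integrates to L/2 = 5/4 over (0, 5/2).
∫_0^5/2 u² dx = 245/36, so ||u||_L² = 7*sqrt(5)/6.
∫_0^5/2 (u')² dx = 49*π^2/5, so ||u'||_L² = 7*sqrt(5)*π/5.
Ratio ||u||_L² / ||u'||_L² = 5/(6*π).
Sharp Poincaré constant on H^1_0(0, 5/2) is C_P = L/π = 5/(2*π), achieved by sin(2*π/5·x).
This is the k = 3 harmonic; the ratio L/(kπ) is strictly less than C_P = L/π, consistent with the sharp inequality ||u||_L² ≤ C_P ||u'||_L².


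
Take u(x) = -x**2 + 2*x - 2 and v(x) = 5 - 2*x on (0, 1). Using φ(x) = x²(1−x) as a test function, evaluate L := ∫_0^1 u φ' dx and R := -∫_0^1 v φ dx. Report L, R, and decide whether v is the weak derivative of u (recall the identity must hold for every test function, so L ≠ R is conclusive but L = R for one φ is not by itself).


LHS = -1/15, RHS = -19/60. No, v is not the weak derivative of u.

u(x) = -x**2 + 2*x - 2, classical derivative u'(x) = 2 - 2*x.
φ(x) = x²(1−x), so φ'(x) = x*(2 - 3*x).
Note φ(0) = φ(1) = 0, so the boundary term u·φ vanishes.
LHS = ∫_0^1 u(x) φ'(x) dx = ∫_0^1 (3*x^4 - 8*x^3 + 10*x^2 - 4*x) dx. Term by term:
  ∫_0^1 3*x^4 dx = 3/5;  ∫_0^1 -8*x^3 dx = -2;  ∫_0^1 10*x^2 dx = 10/3;
  ∫_0^1 -4*x dx = -2.
Sum: 3/5 − 2 + 10/3 − 2 = -1/15.
So LHS = -1/15.
∫_0^1 v(x) φ(x) dx = ∫_0^1 (2*x^4 - 7*x^3 + 5*x^2) dx. Term by term:
  ∫_0^1 2*x^4 dx = 2/5;  ∫_0^1 -7*x^3 dx = -7/4;  ∫_0^1 5*x^2 dx = 5/3.
Sum: 2/5 − 7/4 + 5/3 = 19/60.
So RHS = -∫_0^1 v(x) φ(x) dx = -19/60.
LHS − RHS = 1/4 ≠ 0, so the identity fails.
(For a valid weak derivative the identity must hold for EVERY test function, in particular this one. The failure shows v is NOT the weak derivative of u.)
Correct weak derivative would be u'(x) = 2 - 2*x.


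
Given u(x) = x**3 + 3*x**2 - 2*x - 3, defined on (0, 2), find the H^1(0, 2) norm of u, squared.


||u||_{H^1}^2 = 28618/105

The H^1 norm (squared) on an interval (0, L) is
  ||u||_{H^1}^2 = ∫_0^L u(x)^2 dx + ∫_0^L u'(x)^2 dx.
Compute u'(x) = 3*x**2 + 6*x - 2.
Then u(x)^2 = x**6 + 6*x**5 + 5*x**4 - 18*x**3 - 14*x**2 + 12*x + 9 and u'(x)^2 = 9*x**4 + 36*x**3 + 24*x**2 - 24*x + 4.
Integrate each monomial from 0 to 2 using ∫_0^2 c·x^n dx = c·2^(n+1)/(n+1):
  ∫_0^2 u(x)^2 dx = ∫_0^2 (x^6 + 6*x^5 + 5*x^4 - 18*x^3 - 14*x^2 + 12*x + 9) dx. Term by term:
    ∫_0^2 x^6 dx = 128/7;  ∫_0^2 6*x^5 dx = 64;  ∫_0^2 5*x^4 dx = 32;
    ∫_0^2 -18*x^3 dx = -72;  ∫_0^2 -14*x^2 dx = -112/3;  ∫_0^2 12*x dx = 24;
    ∫_0^2 9 dx = 18.
  Sum: 128/7 + 64 + 32 − 72 − 112/3 + 24 + 18 = 986/21.
  ∫_0^2 u'(x)^2 dx = ∫_0^2 (9*x^4 + 36*x^3 + 24*x^2 - 24*x + 4) dx. Term by term:
    ∫_0^2 9*x^4 dx = 288/5;  ∫_0^2 36*x^3 dx = 144;  ∫_0^2 24*x^2 dx = 64;
    ∫_0^2 -24*x dx = -48;  ∫_0^2 4 dx = 8.
  Sum: 288/5 + 144 + 64 − 48 + 8 = 1128/5.
Adding: ||u||_{H^1}^2 = 986/21 + 1128/5 = 28618/105.


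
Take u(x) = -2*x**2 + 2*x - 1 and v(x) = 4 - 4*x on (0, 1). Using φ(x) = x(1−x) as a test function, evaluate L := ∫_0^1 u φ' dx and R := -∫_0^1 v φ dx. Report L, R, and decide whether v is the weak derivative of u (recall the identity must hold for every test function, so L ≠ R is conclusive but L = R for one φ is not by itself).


LHS = 0, RHS = -1/3. No, v is not the weak derivative of u.

u(x) = -2*x**2 + 2*x - 1, classical derivative u'(x) = 2 - 4*x.
φ(x) = x(1−x), so φ'(x) = 1 - 2*x.
Note φ(0) = φ(1) = 0, so the boundary term u·φ vanishes.
LHS = ∫_0^1 u(x) φ'(x) dx = ∫_0^1 (4*x^3 - 6*x^2 + 4*x - 1) dx. Term by term:
  ∫_0^1 4*x^3 dx = 1;  ∫_0^1 -6*x^2 dx = -2;  ∫_0^1 4*x dx = 2;
  ∫_0^1 -1 dx = -1.
Sum: 1 − 2 + 2 − 1 = 0.
So LHS = 0.
∫_0^1 v(x) φ(x) dx = ∫_0^1 (4*x^3 - 8*x^2 + 4*x) dx. Term by term:
  ∫_0^1 4*x^3 dx = 1;  ∫_0^1 -8*x^2 dx = -8/3;  ∫_0^1 4*x dx = 2.
Sum: 1 − 8/3 + 2 = 1/3.
So RHS = -∫_0^1 v(x) φ(x) dx = -1/3.
LHS − RHS = 1/3 ≠ 0, so the identity fails.
(For a valid weak derivative the identity must hold for EVERY test function, in particular this one. The failure shows v is NOT the weak derivative of u.)
Correct weak derivative would be u'(x) = 2 - 4*x.


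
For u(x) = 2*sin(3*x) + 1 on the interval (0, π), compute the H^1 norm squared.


||u||_{H^1(0,π)}^2 = 8/3 + 21*π

u'(x) = 6*cos(3*x).
Expand u² and (u')² and integrate term by term on (0, π), using: for integers n ≥ 1, ∫_0^π sin²(nx) dx = ∫_0^π cos²(nx) dx = π/2; for n ≠ n', ∫_0^π sin(nx)sin(n'x) dx = ∫_0^π cos(nx)cos(n'x) dx = 0; and by product-to-sum, ∫_0^π sin(nx)cos(n'x) dx = ½∫_0^π [sin((n+n')x) + sin((n−n')x)] dx, which is 0 when n+n' is even and 2n/(n²−n'²) when n+n' is odd (it need not vanish on (0, π)). For the constant mode: ∫_0^π 1 dx = π, ∫_0^π cos(nx) dx = 0, ∫_0^π sin(nx) dx = (1−(−1)^n)/n.
  u² squared terms: (1)²·∫1 dx = 1·π = π;  (2)²·∫sin(3x)² dx = 4·π/2 = 2*π.
  u² cross terms: 2·(1)·(2)·∫1·sin(3x) dx = 4·(2/3) = 8/3.
  So ∫_0^π u² dx = π + 2*π + 8/3 = 8/3 + 3*π.
  (u')² squared terms: (6)²·∫cos(3x)² dx = 36·π/2 = 18*π.
  So ∫_0^π (u')² dx = 18*π.
||u||_{H^1}^2 = (8/3 + 3*π) + (18*π) = 8/3 + 21*π.


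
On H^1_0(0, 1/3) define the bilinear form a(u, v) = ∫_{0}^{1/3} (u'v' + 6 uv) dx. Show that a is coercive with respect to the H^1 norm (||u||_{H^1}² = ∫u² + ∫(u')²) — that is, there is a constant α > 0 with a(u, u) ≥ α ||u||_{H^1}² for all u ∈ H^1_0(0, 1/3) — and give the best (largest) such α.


α = 1

Coercivity of a(·,·) on H^1_0(0, 1/3) means a(u, u) ≥ α ||u||_{H^1}² for every u ∈ H^1_0.
The interval has length L = 1/3, and Poincaré/coercivity depend only on L. Here a(u, u) = ∫(u')² + (6)·∫u².
Here c = 6 ≥ 1, so a(u,u) = ∫(u')² + c∫u² ≥ ∫(u')² + ∫u² = ||u||_{H^1}², i.e. α = 1 works. No larger α is possible: a(u,u) ≥ α||u||_{H^1}² means (1−α)∫(u')² ≥ (α−c)∫u², and for the modes u_n = sin(nπ(x−x₀)/L) (x₀ the left endpoint) one has ∫u_n²/∫(u_n')² = (L/(nπ))² → 0, so a(u_n,u_n)/||u_n||_{H^1}² → 1. Hence the optimal constant is α = 1.
Therefore α = 1.


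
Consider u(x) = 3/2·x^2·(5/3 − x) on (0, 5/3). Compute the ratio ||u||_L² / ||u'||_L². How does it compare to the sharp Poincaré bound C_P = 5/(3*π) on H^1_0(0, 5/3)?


||u||_L² / ||u'||_L² = 5*sqrt(14)/42 < C_P = 5/(3*π).

u(x) = 3/2·x^2·(5/3 − x), so u'(x) = x*(10 - 9*x)/2.
u(x) = 3/2·x^2·(5/3 − x) vanishes at x = 0 and x = 5/3, so u ∈ H^1_0(0, 5/3). Differentiate via the product rule and integrate the resulting polynomials term by term.
  ∫_0^5/3 u² dx = ∫_0^5/3 (9*x^6/4 - 15*x^5/2 + 25*x^4/4) dx. Term by term:
    ∫_0^5/3 9*x^6/4 dx = 78125/6804;  ∫_0^5/3 -15*x^5/2 dx = -78125/2916;  ∫_0^5/3 25*x^4/4 dx = 15625/972.
  Sum: 78125/6804 − 78125/2916 + 15625/972 = 15625/20412.
  ∫_0^5/3 (u')² dx = ∫_0^5/3 (81*x^4/4 - 45*x^3 + 25*x^2) dx. Term by term:
    ∫_0^5/3 81*x^4/4 dx = 625/12;  ∫_0^5/3 -45*x^3 dx = -3125/36;  ∫_0^5/3 25*x^2 dx = 3125/81.
  Sum: 625/12 − 3125/36 + 3125/81 = 625/162.
∫_0^5/3 u² dx = 15625/20412, so ||u||_L² = 125*sqrt(7)/378.
∫_0^5/3 (u')² dx = 625/162, so ||u'||_L² = 25*sqrt(2)/18.
Ratio ||u||_L² / ||u'||_L² = 5*sqrt(14)/42.
Sharp Poincaré constant on H^1_0(0, 5/3) is C_P = L/π = 5/(3*π), achieved by sin(3*π/5·x).
A polynomial bump cannot attain the sharp Poincaré constant (only the first sine eigenfunction does), so the ratio is strictly less than C_P, consistent with ||u||_L² ≤ C_P ||u'||_L².


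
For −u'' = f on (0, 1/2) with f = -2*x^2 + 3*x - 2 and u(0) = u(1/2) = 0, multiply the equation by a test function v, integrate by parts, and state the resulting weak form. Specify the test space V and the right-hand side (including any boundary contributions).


V = H^1_0(0, 1/2) (so v(0) = v(1/2) = 0); weak form: ∫_0^1/2 u'v' dx = ∫_0^1/2 (-2*x^2 + 3*x - 2) v dx for all v ∈ V.

Multiply both sides by a test function v and integrate from 0 to 1/2:
  ∫_0^1/2 −u''(x) v(x) dx = ∫_0^1/2 f(x) v(x) dx.
Integrate the LHS by parts once:
  ∫_0^1/2 −u'' v dx = −[u'(x) v(x)]_0^1/2 + ∫_0^1/2 u'(x) v'(x) dx.
Thus ∫_0^1/2 u'(x) v'(x) dx = ∫_0^1/2 f(x) v(x) dx + [u'(x) v(x)]_0^1/2.
Choose V so that boundary terms are either known or forced to vanish.
u is Dirichlet: u(0) = u(1/2) = 0. Let V = H^1_0(0, 1/2); then v(0) = v(1/2) = 0, and [u' v]_0^1/2 = 0.
Weak formulation: find u (satisfying any essential BC) such that ∫_0^1/2 u'(x) v'(x) dx = ∫_0^1/2 f v dx for all v ∈ V.
Substituting f(x) = -2*x^2 + 3*x - 2, the right-hand side is ∫_0^1/2 (-2*x^2 + 3*x - 2) v dx.


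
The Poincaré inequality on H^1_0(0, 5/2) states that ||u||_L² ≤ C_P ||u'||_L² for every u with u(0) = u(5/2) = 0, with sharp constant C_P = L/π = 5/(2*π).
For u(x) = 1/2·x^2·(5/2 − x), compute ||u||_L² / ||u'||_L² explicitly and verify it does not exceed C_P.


||u||_L² / ||u'||_L² = 5*sqrt(14)/28 < C_P = 5/(2*π).

u(x) = 1/2·x^2·(5/2 − x), so u'(x) = x*(5 - 3*x)/2.
u(x) = 1/2·x^2·(5/2 − x) vanishes at x = 0 and x = 5/2, so u ∈ H^1_0(0, 5/2). Differentiate via the product rule and integrate the resulting polynomials term by term.
  ∫_0^5/2 u² dx = ∫_0^5/2 (x^6/4 - 5*x^5/4 + 25*x^4/16) dx. Term by term:
    ∫_0^5/2 x^6/4 dx = 78125/3584;  ∫_0^5/2 -5*x^5/4 dx = -78125/1536;  ∫_0^5/2 25*x^4/16 dx = 15625/512.
  Sum: 78125/3584 − 78125/1536 + 15625/512 = 15625/10752.
  ∫_0^5/2 (u')² dx = ∫_0^5/2 (9*x^4/4 - 15*x^3/2 + 25*x^2/4) dx. Term by term:
    ∫_0^5/2 9*x^4/4 dx = 5625/128;  ∫_0^5/2 -15*x^3/2 dx = -9375/128;  ∫_0^5/2 25*x^2/4 dx = 3125/96.
  Sum: 5625/128 − 9375/128 + 3125/96 = 625/192.
∫_0^5/2 u² dx = 15625/10752, so ||u||_L² = 125*sqrt(42)/672.
∫_0^5/2 (u')² dx = 625/192, so ||u'||_L² = 25*sqrt(3)/24.
Ratio ||u||_L² / ||u'||_L² = 5*sqrt(14)/28.
Sharp Poincaré constant on H^1_0(0, 5/2) is C_P = L/π = 5/(2*π), achieved by sin(2*π/5·x).
A polynomial bump cannot attain the sharp Poincaré constant (only the first sine eigenfunction does), so the ratio is strictly less than C_P, consistent with ||u||_L² ≤ C_P ||u'||_L².


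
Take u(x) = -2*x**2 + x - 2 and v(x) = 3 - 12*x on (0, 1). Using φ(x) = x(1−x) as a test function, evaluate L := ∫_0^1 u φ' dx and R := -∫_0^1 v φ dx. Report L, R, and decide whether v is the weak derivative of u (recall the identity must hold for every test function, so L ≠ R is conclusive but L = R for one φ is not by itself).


LHS = 1/6, RHS = 1/2. No, v is not the weak derivative of u.

u(x) = -2*x**2 + x - 2, classical derivative u'(x) = 1 - 4*x.
φ(x) = x(1−x), so φ'(x) = 1 - 2*x.
Note φ(0) = φ(1) = 0, so the boundary term u·φ vanishes.
LHS = ∫_0^1 u(x) φ'(x) dx = ∫_0^1 (4*x^3 - 4*x^2 + 5*x - 2) dx. Term by term:
  ∫_0^1 4*x^3 dx = 1;  ∫_0^1 -4*x^2 dx = -4/3;  ∫_0^1 5*x dx = 5/2;
  ∫_0^1 -2 dx = -2.
Sum: 1 − 4/3 + 5/2 − 2 = 1/6.
So LHS = 1/6.
∫_0^1 v(x) φ(x) dx = ∫_0^1 (12*x^3 - 15*x^2 + 3*x) dx. Term by term:
  ∫_0^1 12*x^3 dx = 3;  ∫_0^1 -15*x^2 dx = -5;  ∫_0^1 3*x dx = 3/2.
Sum: 3 − 5 + 3/2 = -1/2.
So RHS = -∫_0^1 v(x) φ(x) dx = 1/2.
LHS − RHS = -1/3 ≠ 0, so the identity fails.
(For a valid weak derivative the identity must hold for EVERY test function, in particular this one. The failure shows v is NOT the weak derivative of u.)
Correct weak derivative would be u'(x) = 1 - 4*x.


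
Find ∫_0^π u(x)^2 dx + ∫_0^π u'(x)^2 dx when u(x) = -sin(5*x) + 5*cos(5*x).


||u||_{H^1(0,π)}^2 = 338*π

u'(x) = -25*sin(5*x) - 5*cos(5*x).
Expand u² and (u')² and integrate term by term on (0, π), using: for integers n ≥ 1, ∫_0^π sin²(nx) dx = ∫_0^π cos²(nx) dx = π/2; for n ≠ n', ∫_0^π sin(nx)sin(n'x) dx = ∫_0^π cos(nx)cos(n'x) dx = 0; and by product-to-sum, ∫_0^π sin(nx)cos(n'x) dx = ½∫_0^π [sin((n+n')x) + sin((n−n')x)] dx, which is 0 when n+n' is even and 2n/(n²−n'²) when n+n' is odd (it need not vanish on (0, π)).
  u² squared terms: (-1)²·∫sin(5x)² dx = 1·π/2 = π/2;  (5)²·∫cos(5x)² dx = 25·π/2 = 25*π/2.
  u² cross terms: 2·(-1)·(5)·∫sin(5x)·cos(5x) dx = -10·(0) = 0.
  So ∫_0^π u² dx = π/2 + 25*π/2 + 0 = 13*π.
  (u')² squared terms: (-25)²·∫sin(5x)² dx = 625·π/2 = 625*π/2;  (-5)²·∫cos(5x)² dx = 25·π/2 = 25*π/2.
  (u')² cross terms: 2·(-25)·(-5)·∫sin(5x)·cos(5x) dx = 250·(0) = 0.
  So ∫_0^π (u')² dx = 625*π/2 + 25*π/2 + 0 = 325*π.
||u||_{H^1}^2 = (13*π) + (325*π) = 338*π.


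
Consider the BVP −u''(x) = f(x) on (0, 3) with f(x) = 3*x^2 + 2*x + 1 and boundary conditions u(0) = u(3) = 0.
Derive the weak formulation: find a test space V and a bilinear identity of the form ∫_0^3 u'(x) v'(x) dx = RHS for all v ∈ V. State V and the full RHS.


V = H^1_0(0, 3) (so v(0) = v(3) = 0); weak form: ∫_0^3 u'v' dx = ∫_0^3 (3*x^2 + 2*x + 1) v dx for all v ∈ V.

Multiply both sides by a test function v and integrate from 0 to 3:
  ∫_0^3 −u''(x) v(x) dx = ∫_0^3 f(x) v(x) dx.
Integrate the LHS by parts once:
  ∫_0^3 −u'' v dx = −[u'(x) v(x)]_0^3 + ∫_0^3 u'(x) v'(x) dx.
Thus ∫_0^3 u'(x) v'(x) dx = ∫_0^3 f(x) v(x) dx + [u'(x) v(x)]_0^3.
Choose V so that boundary terms are either known or forced to vanish.
u is Dirichlet: u(0) = u(3) = 0. Let V = H^1_0(0, 3); then v(0) = v(3) = 0, and [u' v]_0^3 = 0.
Weak formulation: find u (satisfying any essential BC) such that ∫_0^3 u'(x) v'(x) dx = ∫_0^3 f v dx for all v ∈ V.
Substituting f(x) = 3*x^2 + 2*x + 1, the right-hand side is ∫_0^3 (3*x^2 + 2*x + 1) v dx.


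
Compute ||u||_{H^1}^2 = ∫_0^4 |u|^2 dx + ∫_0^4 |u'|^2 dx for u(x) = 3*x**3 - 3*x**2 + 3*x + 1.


||u||_{H^1}^2 = 874984/35

The H^1 norm (squared) on an interval (0, L) is
  ||u||_{H^1}^2 = ∫_0^L u(x)^2 dx + ∫_0^L u'(x)^2 dx.
Compute u'(x) = 9*x**2 - 6*x + 3.
Then u(x)^2 = 9*x**6 - 18*x**5 + 27*x**4 - 12*x**3 + 3*x**2 + 6*x + 1 and u'(x)^2 = 81*x**4 - 108*x**3 + 90*x**2 - 36*x + 9.
Integrate each monomial from 0 to 4 using ∫_0^4 c·x^n dx = c·4^(n+1)/(n+1):
  ∫_0^4 u(x)^2 dx = ∫_0^4 (9*x^6 - 18*x^5 + 27*x^4 - 12*x^3 + 3*x^2 + 6*x + 1) dx. Term by term:
    ∫_0^4 9*x^6 dx = 147456/7;  ∫_0^4 -18*x^5 dx = -12288;  ∫_0^4 27*x^4 dx = 27648/5;
    ∫_0^4 -12*x^3 dx = -768;  ∫_0^4 3*x^2 dx = 64;  ∫_0^4 6*x dx = 48;
    ∫_0^4 1 dx = 4.
  Sum: 147456/7 − 12288 + 27648/5 − 768 + 64 + 48 + 4 = 477916/35.
  ∫_0^4 u'(x)^2 dx = ∫_0^4 (81*x^4 - 108*x^3 + 90*x^2 - 36*x + 9) dx. Term by term:
    ∫_0^4 81*x^4 dx = 82944/5;  ∫_0^4 -108*x^3 dx = -6912;  ∫_0^4 90*x^2 dx = 1920;
    ∫_0^4 -36*x dx = -288;  ∫_0^4 9 dx = 36.
  Sum: 82944/5 − 6912 + 1920 − 288 + 36 = 56724/5.
Adding: ||u||_{H^1}^2 = 477916/35 + 56724/5 = 874984/35.


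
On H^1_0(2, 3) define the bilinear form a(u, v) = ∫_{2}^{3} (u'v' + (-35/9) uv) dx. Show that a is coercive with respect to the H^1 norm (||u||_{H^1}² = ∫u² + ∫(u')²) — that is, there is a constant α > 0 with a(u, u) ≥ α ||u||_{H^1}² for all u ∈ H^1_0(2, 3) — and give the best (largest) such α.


α = (-35/9 + π^2)/(1 + π^2)

Coercivity of a(·,·) on H^1_0(2, 3) means a(u, u) ≥ α ||u||_{H^1}² for every u ∈ H^1_0.
The interval has length L = 1, and Poincaré/coercivity depend only on L. Here a(u, u) = ∫(u')² + (-35/9)·∫u².
Here c = -35/9 < 0 with |c| < (π/L)² = π^2, so coercivity still holds. The condition a(u,u) ≥ α||u||_{H^1}² reads (1−α)∫(u')² ≥ (α−c)∫u². Any admissible α is ≤ 1 (rapidly oscillating u have ∫u²/∫(u')² → 0), and α = 1 would force 0 ≥ (1−c)∫u², impossible since c < 1; so 1−α > 0. By the sharp Poincaré inequality on H^1_0 of an interval of length L, ∫(u')² ≥ (π/L)²∫u² with equality for the first sine mode sin(π(x−x₀)/L) (x₀ the left endpoint), so the inequality holds for all u iff (1−α)(π/L)² ≥ α − c, i.e. α ≤ ((π/L)² + c)/((π/L)² + 1) = (1 + c(L/π)²)/(1 + (L/π)²). (Direct route, valid since c ≤ 0: Poincaré gives c∫u² ≥ c(L/π)²∫(u')², so a(u,u) ≥ (1 + c(L/π)²)∫(u')², while ||u||_{H^1}² ≤ (1 + (L/π)²)∫(u')²; dividing yields the same α.) With (π/L)² = π^2 and c = -35/9, the largest admissible constant is α = ((π/L)² + c)/((π/L)² + 1).
Simplifying, α = (-35/9 + π^2)/(1 + π^2).


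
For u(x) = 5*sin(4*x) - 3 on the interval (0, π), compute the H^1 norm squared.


||u||_{H^1(0,π)}^2 = 443*π/2

u'(x) = 20*cos(4*x).
Expand u² and (u')² and integrate term by term on (0, π), using: for integers n ≥ 1, ∫_0^π sin²(nx) dx = ∫_0^π cos²(nx) dx = π/2; for n ≠ n', ∫_0^π sin(nx)sin(n'x) dx = ∫_0^π cos(nx)cos(n'x) dx = 0; and by product-to-sum, ∫_0^π sin(nx)cos(n'x) dx = ½∫_0^π [sin((n+n')x) + sin((n−n')x)] dx, which is 0 when n+n' is even and 2n/(n²−n'²) when n+n' is odd (it need not vanish on (0, π)). For the constant mode: ∫_0^π 1 dx = π, ∫_0^π cos(nx) dx = 0, ∫_0^π sin(nx) dx = (1−(−1)^n)/n.
  u² squared terms: (-3)²·∫1 dx = 9·π = 9*π;  (5)²·∫sin(4x)² dx = 25·π/2 = 25*π/2.
  u² cross terms: 2·(-3)·(5)·∫1·sin(4x) dx = -30·(0) = 0.
  So ∫_0^π u² dx = 9*π + 25*π/2 + 0 = 43*π/2.
  (u')² squared terms: (20)²·∫cos(4x)² dx = 400·π/2 = 200*π.
  So ∫_0^π (u')² dx = 200*π.
||u||_{H^1}^2 = (43*π/2) + (200*π) = 443*π/2.


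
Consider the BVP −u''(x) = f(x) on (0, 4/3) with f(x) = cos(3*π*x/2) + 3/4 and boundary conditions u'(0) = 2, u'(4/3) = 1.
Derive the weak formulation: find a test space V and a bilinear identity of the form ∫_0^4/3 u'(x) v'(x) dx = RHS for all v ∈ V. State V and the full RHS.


V = H^1(0, 4/3) (v unrestricted at boundary; u is determined up to an additive constant); weak form: ∫_0^4/3 u'v' dx = ∫_0^4/3 (cos(3*π*x/2) + 3/4) v dx + v(4/3) − 2·v(0) for all v ∈ V.

Multiply both sides by a test function v and integrate from 0 to 4/3:
  ∫_0^4/3 −u''(x) v(x) dx = ∫_0^4/3 f(x) v(x) dx.
Integrate the LHS by parts once:
  ∫_0^4/3 −u'' v dx = −[u'(x) v(x)]_0^4/3 + ∫_0^4/3 u'(x) v'(x) dx.
Thus ∫_0^4/3 u'(x) v'(x) dx = ∫_0^4/3 f(x) v(x) dx + [u'(x) v(x)]_0^4/3.
Choose V so that boundary terms are either known or forced to vanish.
u has inhomogeneous Neumann u'(0) = 2, u'(4/3) = 1. [u' v]_0^4/3 = (1)·v(4/3) − (2)·v(0) = v(4/3) − 2·v(0). Take V = H^1(0, 4/3); boundary term becomes part of RHS.
Weak formulation: find u (satisfying any essential BC) such that ∫_0^4/3 u'(x) v'(x) dx = ∫_0^4/3 f v dx + v(4/3) − 2·v(0) for all v ∈ V (Neumann data are natural BCs: they enter the RHS as boundary terms).
Substituting f(x) = cos(3*π*x/2) + 3/4, the right-hand side is ∫_0^4/3 (cos(3*π*x/2) + 3/4) v dx + v(4/3) − 2·v(0).
Compatibility check (pure Neumann): taking v ≡ 1 ∈ V gives 0 = ∫_0^4/3 f dx + (1) − (2), i.e. ∫_0^4/3 f dx must equal u'(0) − u'(4/3) = 1. Indeed ∫_0^4/3 (cos(3*π*x/2) + 3/4) dx = 1, so the data are compatible. The solution is then unique only up to an additive constant (fix it e.g. by requiring ∫_0^4/3 u dx = 0).


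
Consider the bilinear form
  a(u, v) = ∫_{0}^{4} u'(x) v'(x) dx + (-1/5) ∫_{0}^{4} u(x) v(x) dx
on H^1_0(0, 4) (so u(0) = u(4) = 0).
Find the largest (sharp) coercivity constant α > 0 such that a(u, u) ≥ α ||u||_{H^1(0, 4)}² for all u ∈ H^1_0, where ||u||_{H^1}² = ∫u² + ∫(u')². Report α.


α = (-16/5 + π^2)/(π^2 + 16)

Coercivity of a(·,·) on H^1_0(0, 4) means a(u, u) ≥ α ||u||_{H^1}² for every u ∈ H^1_0.
The interval has length L = 4, and Poincaré/coercivity depend only on L. Here a(u, u) = ∫(u')² + (-1/5)·∫u².
Here c = -1/5 < 0 with |c| < (π/L)² = π^2/16, so coercivity still holds. The condition a(u,u) ≥ α||u||_{H^1}² reads (1−α)∫(u')² ≥ (α−c)∫u². Any admissible α is ≤ 1 (rapidly oscillating u have ∫u²/∫(u')² → 0), and α = 1 would force 0 ≥ (1−c)∫u², impossible since c < 1; so 1−α > 0. By the sharp Poincaré inequality on H^1_0 of an interval of length L, ∫(u')² ≥ (π/L)²∫u² with equality for the first sine mode sin(π(x−x₀)/L) (x₀ the left endpoint), so the inequality holds for all u iff (1−α)(π/L)² ≥ α − c, i.e. α ≤ ((π/L)² + c)/((π/L)² + 1) = (1 + c(L/π)²)/(1 + (L/π)²). (Direct route, valid since c ≤ 0: Poincaré gives c∫u² ≥ c(L/π)²∫(u')², so a(u,u) ≥ (1 + c(L/π)²)∫(u')², while ||u||_{H^1}² ≤ (1 + (L/π)²)∫(u')²; dividing yields the same α.) With (π/L)² = π^2/16 and c = -1/5, the largest admissible constant is α = ((π/L)² + c)/((π/L)² + 1).
Simplifying, α = (-16/5 + π^2)/(π^2 + 16).


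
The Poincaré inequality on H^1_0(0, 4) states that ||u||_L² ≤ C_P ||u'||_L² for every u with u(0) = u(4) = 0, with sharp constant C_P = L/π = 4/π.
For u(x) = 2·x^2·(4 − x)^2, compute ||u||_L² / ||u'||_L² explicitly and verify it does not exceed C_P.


||u||_L² / ||u'||_L² = 2*sqrt(3)/3 < C_P = 4/π.

u(x) = 2·x^2·(4 − x)^2, so u'(x) = 8*x*(x - 4)*(x - 2).
u(x) = 2·x^2·(4 − x)^2 vanishes at x = 0 and x = 4, so u ∈ H^1_0(0, 4). Differentiate via the product rule and integrate the resulting polynomials term by term.
  ∫_0^4 u² dx = ∫_0^4 (4*x^8 - 64*x^7 + 384*x^6 - 1024*x^5 + 1024*x^4) dx. Term by term:
    ∫_0^4 4*x^8 dx = 1048576/9;  ∫_0^4 -64*x^7 dx = -524288;  ∫_0^4 384*x^6 dx = 6291456/7;
    ∫_0^4 -1024*x^5 dx = -2097152/3;  ∫_0^4 1024*x^4 dx = 1048576/5.
  Sum: 1048576/9 − 524288 + 6291456/7 − 2097152/3 + 1048576/5 = 524288/315.
  ∫_0^4 (u')² dx = ∫_0^4 (64*x^6 - 768*x^5 + 3328*x^4 - 6144*x^3 + 4096*x^2) dx. Term by term:
    ∫_0^4 64*x^6 dx = 1048576/7;  ∫_0^4 -768*x^5 dx = -524288;  ∫_0^4 3328*x^4 dx = 3407872/5;
    ∫_0^4 -6144*x^3 dx = -393216;  ∫_0^4 4096*x^2 dx = 262144/3.
  Sum: 1048576/7 − 524288 + 3407872/5 − 393216 + 262144/3 = 131072/105.
∫_0^4 u² dx = 524288/315, so ||u||_L² = 512*sqrt(70)/105.
∫_0^4 (u')² dx = 131072/105, so ||u'||_L² = 256*sqrt(210)/105.
Ratio ||u||_L² / ||u'||_L² = 2*sqrt(3)/3.
Sharp Poincaré constant on H^1_0(0, 4) is C_P = L/π = 4/π, achieved by sin(π/4·x).
A polynomial bump cannot attain the sharp Poincaré constant (only the first sine eigenfunction does), so the ratio is strictly less than C_P, consistent with ||u||_L² ≤ C_P ||u'||_L².


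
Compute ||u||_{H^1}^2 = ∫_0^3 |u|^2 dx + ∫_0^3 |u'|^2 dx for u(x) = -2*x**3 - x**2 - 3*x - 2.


||u||_{H^1}^2 = 385743/70

The H^1 norm (squared) on an interval (0, L) is
  ||u||_{H^1}^2 = ∫_0^L u(x)^2 dx + ∫_0^L u'(x)^2 dx.
Compute u'(x) = -6*x**2 - 2*x - 3.
Then u(x)^2 = 4*x**6 + 4*x**5 + 13*x**4 + 14*x**3 + 13*x**2 + 12*x + 4 and u'(x)^2 = 36*x**4 + 24*x**3 + 40*x**2 + 12*x + 9.
Integrate each monomial from 0 to 3 using ∫_0^3 c·x^n dx = c·3^(n+1)/(n+1):
  ∫_0^3 u(x)^2 dx = ∫_0^3 (4*x^6 + 4*x^5 + 13*x^4 + 14*x^3 + 13*x^2 + 12*x + 4) dx. Term by term:
    ∫_0^3 4*x^6 dx = 8748/7;  ∫_0^3 4*x^5 dx = 486;  ∫_0^3 13*x^4 dx = 3159/5;
    ∫_0^3 14*x^3 dx = 567/2;  ∫_0^3 13*x^2 dx = 117;  ∫_0^3 12*x dx = 54;
    ∫_0^3 4 dx = 12.
  Sum: 8748/7 + 486 + 3159/5 + 567/2 + 117 + 54 + 12 = 198381/70.
  ∫_0^3 u'(x)^2 dx = ∫_0^3 (36*x^4 + 24*x^3 + 40*x^2 + 12*x + 9) dx. Term by term:
    ∫_0^3 36*x^4 dx = 8748/5;  ∫_0^3 24*x^3 dx = 486;  ∫_0^3 40*x^2 dx = 360;
    ∫_0^3 12*x dx = 54;  ∫_0^3 9 dx = 27.
  Sum: 8748/5 + 486 + 360 + 54 + 27 = 13383/5.
Adding: ||u||_{H^1}^2 = 198381/70 + 13383/5 = 385743/70.


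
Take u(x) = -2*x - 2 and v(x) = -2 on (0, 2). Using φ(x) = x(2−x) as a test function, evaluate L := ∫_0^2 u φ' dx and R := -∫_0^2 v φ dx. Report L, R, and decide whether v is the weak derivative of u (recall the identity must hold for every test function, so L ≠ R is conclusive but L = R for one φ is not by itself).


LHS = 8/3, RHS = 8/3. Yes, v = u' weakly.

u(x) = -2*x - 2, classical derivative u'(x) = -2.
φ(x) = x(2−x), so φ'(x) = 2 - 2*x.
Note φ(0) = φ(2) = 0, so the boundary term u·φ vanishes.
LHS = ∫_0^2 u(x) φ'(x) dx = ∫_0^2 (4*x^2 - 4) dx. Term by term:
  ∫_0^2 4*x^2 dx = 32/3;  ∫_0^2 -4 dx = -8.
Sum: 32/3 − 8 = 8/3.
So LHS = 8/3.
∫_0^2 v(x) φ(x) dx = ∫_0^2 (2*x^2 - 4*x) dx. Term by term:
  ∫_0^2 2*x^2 dx = 16/3;  ∫_0^2 -4*x dx = -8.
Sum: 16/3 − 8 = -8/3.
So RHS = -∫_0^2 v(x) φ(x) dx = 8/3.
LHS = RHS, so the identity holds for this test φ.
Moreover u is smooth here and v(x) = u'(x) = -2 pointwise, so the identity holds for every test function. Hence v is the weak derivative of u.


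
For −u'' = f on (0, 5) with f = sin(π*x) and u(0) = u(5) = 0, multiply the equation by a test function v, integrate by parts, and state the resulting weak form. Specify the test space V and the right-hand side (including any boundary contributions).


V = H^1_0(0, 5) (so v(0) = v(5) = 0); weak form: ∫_0^5 u'v' dx = ∫_0^5 (sin(π*x)) v dx for all v ∈ V.

Multiply both sides by a test function v and integrate from 0 to 5:
  ∫_0^5 −u''(x) v(x) dx = ∫_0^5 f(x) v(x) dx.
Integrate the LHS by parts once:
  ∫_0^5 −u'' v dx = −[u'(x) v(x)]_0^5 + ∫_0^5 u'(x) v'(x) dx.
Thus ∫_0^5 u'(x) v'(x) dx = ∫_0^5 f(x) v(x) dx + [u'(x) v(x)]_0^5.
Choose V so that boundary terms are either known or forced to vanish.
u is Dirichlet: u(0) = u(5) = 0. Let V = H^1_0(0, 5); then v(0) = v(5) = 0, and [u' v]_0^5 = 0.
Weak formulation: find u (satisfying any essential BC) such that ∫_0^5 u'(x) v'(x) dx = ∫_0^5 f v dx for all v ∈ V.
Substituting f(x) = sin(π*x), the right-hand side is ∫_0^5 (sin(π*x)) v dx.


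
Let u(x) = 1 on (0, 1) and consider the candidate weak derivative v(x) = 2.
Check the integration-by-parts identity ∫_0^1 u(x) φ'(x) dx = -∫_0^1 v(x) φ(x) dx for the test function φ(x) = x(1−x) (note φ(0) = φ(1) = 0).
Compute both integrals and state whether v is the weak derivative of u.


LHS = 0, RHS = -1/3. No, v is not the weak derivative of u.

u(x) = 1, classical derivative u'(x) = 0.
φ(x) = x(1−x), so φ'(x) = 1 - 2*x.
Note φ(0) = φ(1) = 0, so the boundary term u·φ vanishes.
LHS = ∫_0^1 u(x) φ'(x) dx = ∫_0^1 (1 - 2*x) dx. Term by term:
  ∫_0^1 -2*x dx = -1;  ∫_0^1 1 dx = 1.
Sum: -1 + 1 = 0.
So LHS = 0.
∫_0^1 v(x) φ(x) dx = ∫_0^1 (-2*x^2 + 2*x) dx. Term by term:
  ∫_0^1 -2*x^2 dx = -2/3;  ∫_0^1 2*x dx = 1.
Sum: -2/3 + 1 = 1/3.
So RHS = -∫_0^1 v(x) φ(x) dx = -1/3.
LHS − RHS = 1/3 ≠ 0, so the identity fails.
(For a valid weak derivative the identity must hold for EVERY test function, in particular this one. The failure shows v is NOT the weak derivative of u.)
Correct weak derivative would be u'(x) = 0.


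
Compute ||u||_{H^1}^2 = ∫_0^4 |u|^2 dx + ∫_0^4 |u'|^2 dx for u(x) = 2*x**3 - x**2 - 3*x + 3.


||u||_{H^1}^2 = 226232/21

The H^1 norm (squared) on an interval (0, L) is
  ||u||_{H^1}^2 = ∫_0^L u(x)^2 dx + ∫_0^L u'(x)^2 dx.
Compute u'(x) = 6*x**2 - 2*x - 3.
Then u(x)^2 = 4*x**6 - 4*x**5 - 11*x**4 + 18*x**3 + 3*x**2 - 18*x + 9 and u'(x)^2 = 36*x**4 - 24*x**3 - 32*x**2 + 12*x + 9.
Integrate each monomial from 0 to 4 using ∫_0^4 c·x^n dx = c·4^(n+1)/(n+1):
  ∫_0^4 u(x)^2 dx = ∫_0^4 (4*x^6 - 4*x^5 - 11*x^4 + 18*x^3 + 3*x^2 - 18*x + 9) dx. Term by term:
    ∫_0^4 4*x^6 dx = 65536/7;  ∫_0^4 -4*x^5 dx = -8192/3;  ∫_0^4 -11*x^4 dx = -11264/5;
    ∫_0^4 18*x^3 dx = 1152;  ∫_0^4 3*x^2 dx = 64;  ∫_0^4 -18*x dx = -144;
    ∫_0^4 9 dx = 36.
  Sum: 65536/7 − 8192/3 − 11264/5 + 1152 + 64 − 144 + 36 = 576116/105.
  ∫_0^4 u'(x)^2 dx = ∫_0^4 (36*x^4 - 24*x^3 - 32*x^2 + 12*x + 9) dx. Term by term:
    ∫_0^4 36*x^4 dx = 36864/5;  ∫_0^4 -24*x^3 dx = -1536;  ∫_0^4 -32*x^2 dx = -2048/3;
    ∫_0^4 12*x dx = 96;  ∫_0^4 9 dx = 36.
  Sum: 36864/5 − 1536 − 2048/3 + 96 + 36 = 79292/15.
Adding: ||u||_{H^1}^2 = 576116/105 + 79292/15 = 226232/21.


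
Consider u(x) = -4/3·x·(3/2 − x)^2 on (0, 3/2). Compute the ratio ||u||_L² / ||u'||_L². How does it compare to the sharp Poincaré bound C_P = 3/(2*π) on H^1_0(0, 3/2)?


||u||_L² / ||u'||_L² = 3*sqrt(14)/28 < C_P = 3/(2*π).

u(x) = -4/3·x·(3/2 − x)^2, so u'(x) = (1 - 2*x)*(2*x - 3).
u(x) = -4/3·x·(3/2 − x)^2 vanishes at x = 0 and x = 3/2, so u ∈ H^1_0(0, 3/2). Differentiate via the product rule and integrate the resulting polynomials term by term.
  ∫_0^3/2 u² dx = ∫_0^3/2 (16*x^6/9 - 32*x^5/3 + 24*x^4 - 24*x^3 + 9*x^2) dx. Term by term:
    ∫_0^3/2 16*x^6/9 dx = 243/56;  ∫_0^3/2 -32*x^5/3 dx = -81/4;  ∫_0^3/2 24*x^4 dx = 729/20;
    ∫_0^3/2 -24*x^3 dx = -243/8;  ∫_0^3/2 9*x^2 dx = 81/8.
  Sum: 243/56 − 81/4 + 729/20 − 243/8 + 81/8 = 81/280.
  ∫_0^3/2 (u')² dx = ∫_0^3/2 (16*x^4 - 64*x^3 + 88*x^2 - 48*x + 9) dx. Term by term:
    ∫_0^3/2 16*x^4 dx = 243/10;  ∫_0^3/2 -64*x^3 dx = -81;  ∫_0^3/2 88*x^2 dx = 99;
    ∫_0^3/2 -48*x dx = -54;  ∫_0^3/2 9 dx = 27/2.
  Sum: 243/10 − 81 + 99 − 54 + 27/2 = 9/5.
∫_0^3/2 u² dx = 81/280, so ||u||_L² = 9*sqrt(70)/140.
∫_0^3/2 (u')² dx = 9/5, so ||u'||_L² = 3*sqrt(5)/5.
Ratio ||u||_L² / ||u'||_L² = 3*sqrt(14)/28.
Sharp Poincaré constant on H^1_0(0, 3/2) is C_P = L/π = 3/(2*π), achieved by sin(2*π/3·x).
A polynomial bump cannot attain the sharp Poincaré constant (only the first sine eigenfunction does), so the ratio is strictly less than C_P, consistent with ||u||_L² ≤ C_P ||u'||_L².


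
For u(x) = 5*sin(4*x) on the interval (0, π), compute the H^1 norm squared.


||u||_{H^1(0,π)}^2 = 425*π/2

u'(x) = 20*cos(4*x).
Expand u² and (u')² and integrate term by term on (0, π), using: for integers n ≥ 1, ∫_0^π sin²(nx) dx = ∫_0^π cos²(nx) dx = π/2; for n ≠ n', ∫_0^π sin(nx)sin(n'x) dx = ∫_0^π cos(nx)cos(n'x) dx = 0; and by product-to-sum, ∫_0^π sin(nx)cos(n'x) dx = ½∫_0^π [sin((n+n')x) + sin((n−n')x)] dx, which is 0 when n+n' is even and 2n/(n²−n'²) when n+n' is odd (it need not vanish on (0, π)).
  u² squared terms: (5)²·∫sin(4x)² dx = 25·π/2 = 25*π/2.
  So ∫_0^π u² dx = 25*π/2.
  (u')² squared terms: (20)²·∫cos(4x)² dx = 400·π/2 = 200*π.
  So ∫_0^π (u')² dx = 200*π.
||u||_{H^1}^2 = (25*π/2) + (200*π) = 425*π/2.


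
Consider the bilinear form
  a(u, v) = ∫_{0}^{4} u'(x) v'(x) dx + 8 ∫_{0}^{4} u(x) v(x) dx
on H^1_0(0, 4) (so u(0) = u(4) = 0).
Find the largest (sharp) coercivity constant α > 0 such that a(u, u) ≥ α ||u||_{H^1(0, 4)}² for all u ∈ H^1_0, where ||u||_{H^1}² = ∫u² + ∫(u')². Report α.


α = 1

Coercivity of a(·,·) on H^1_0(0, 4) means a(u, u) ≥ α ||u||_{H^1}² for every u ∈ H^1_0.
The interval has length L = 4, and Poincaré/coercivity depend only on L. Here a(u, u) = ∫(u')² + (8)·∫u².
Here c = 8 ≥ 1, so a(u,u) = ∫(u')² + c∫u² ≥ ∫(u')² + ∫u² = ||u||_{H^1}², i.e. α = 1 works. No larger α is possible: a(u,u) ≥ α||u||_{H^1}² means (1−α)∫(u')² ≥ (α−c)∫u², and for the modes u_n = sin(nπ(x−x₀)/L) (x₀ the left endpoint) one has ∫u_n²/∫(u_n')² = (L/(nπ))² → 0, so a(u_n,u_n)/||u_n||_{H^1}² → 1. Hence the optimal constant is α = 1.
Therefore α = 1.


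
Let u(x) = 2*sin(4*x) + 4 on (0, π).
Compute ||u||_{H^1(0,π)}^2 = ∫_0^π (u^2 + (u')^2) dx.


||u||_{H^1(0,π)}^2 = 50*π

u'(x) = 8*cos(4*x).
Expand u² and (u')² and integrate term by term on (0, π), using: for integers n ≥ 1, ∫_0^π sin²(nx) dx = ∫_0^π cos²(nx) dx = π/2; for n ≠ n', ∫_0^π sin(nx)sin(n'x) dx = ∫_0^π cos(nx)cos(n'x) dx = 0; and by product-to-sum, ∫_0^π sin(nx)cos(n'x) dx = ½∫_0^π [sin((n+n')x) + sin((n−n')x)] dx, which is 0 when n+n' is even and 2n/(n²−n'²) when n+n' is odd (it need not vanish on (0, π)). For the constant mode: ∫_0^π 1 dx = π, ∫_0^π cos(nx) dx = 0, ∫_0^π sin(nx) dx = (1−(−1)^n)/n.
  u² squared terms: (4)²·∫1 dx = 16·π = 16*π;  (2)²·∫sin(4x)² dx = 4·π/2 = 2*π.
  u² cross terms: 2·(4)·(2)·∫1·sin(4x) dx = 16·(0) = 0.
  So ∫_0^π u² dx = 16*π + 2*π + 0 = 18*π.
  (u')² squared terms: (8)²·∫cos(4x)² dx = 64·π/2 = 32*π.
  So ∫_0^π (u')² dx = 32*π.
||u||_{H^1}^2 = (18*π) + (32*π) = 50*π.


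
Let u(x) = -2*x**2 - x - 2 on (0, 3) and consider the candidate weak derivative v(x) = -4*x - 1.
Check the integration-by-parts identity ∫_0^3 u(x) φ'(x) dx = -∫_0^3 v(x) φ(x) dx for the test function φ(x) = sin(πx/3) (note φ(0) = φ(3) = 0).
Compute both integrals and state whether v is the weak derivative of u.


LHS = 42/π, RHS = 42/π. Yes, v = u' weakly.

u(x) = -2*x**2 - x - 2, classical derivative u'(x) = -4*x - 1.
φ(x) = sin(πx/3), so φ'(x) = π*cos(π*x/3)/3.
Note φ(0) = φ(3) = 0, so the boundary term u·φ vanishes.
LHS = ∫_0^3 u(x) φ'(x) dx = ∫_0^3 (-2*π*x^2*cos(π*x/3)/3 - π*x*cos(π*x/3)/3 - 2*π*cos(π*x/3)/3) dx. Term by term:
  ∫_0^3 -2*π*cos(π*x/3)/3 dx = 0;  ∫_0^3 -2*π*x^2*cos(π*x/3)/3 dx = 36/π;  ∫_0^3 -π*x*cos(π*x/3)/3 dx = 6/π.
Sum: 0 + 36/π + 6/π = 42/π.
So LHS = 42/π.
∫_0^3 v(x) φ(x) dx = ∫_0^3 (-4*x*sin(π*x/3) - sin(π*x/3)) dx. Term by term:
  ∫_0^3 -sin(π*x/3) dx = -6/π;  ∫_0^3 -4*x*sin(π*x/3) dx = -36/π.
Sum: -6/π − 36/π = -42/π.
So RHS = -∫_0^3 v(x) φ(x) dx = 42/π.
LHS = RHS, so the identity holds for this test φ.
Moreover u is smooth here and v(x) = u'(x) = -4*x - 1 pointwise, so the identity holds for every test function. Hence v is the weak derivative of u.


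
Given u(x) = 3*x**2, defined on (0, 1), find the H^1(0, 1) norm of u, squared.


||u||_{H^1}^2 = 69/5

The H^1 norm (squared) on an interval (0, L) is
  ||u||_{H^1}^2 = ∫_0^L u(x)^2 dx + ∫_0^L u'(x)^2 dx.
Compute u'(x) = 6*x.
Then u(x)^2 = 9*x**4 and u'(x)^2 = 36*x**2.
Integrate each monomial from 0 to 1 using ∫_0^1 c·x^n dx = c·1^(n+1)/(n+1):
  ∫_0^1 u(x)^2 dx = ∫_0^1 (9*x^4) dx. Term by term:
    ∫_0^1 9*x^4 dx = 9/5.
  ∫_0^1 u'(x)^2 dx = ∫_0^1 (36*x^2) dx. Term by term:
    ∫_0^1 36*x^2 dx = 12.
Adding: ||u||_{H^1}^2 = 9/5 + 12 = 69/5.


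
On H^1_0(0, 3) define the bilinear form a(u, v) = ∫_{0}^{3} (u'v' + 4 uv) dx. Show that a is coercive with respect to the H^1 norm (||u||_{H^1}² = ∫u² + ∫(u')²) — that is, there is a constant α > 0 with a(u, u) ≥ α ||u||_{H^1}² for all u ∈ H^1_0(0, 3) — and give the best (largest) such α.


α = 1

Coercivity of a(·,·) on H^1_0(0, 3) means a(u, u) ≥ α ||u||_{H^1}² for every u ∈ H^1_0.
The interval has length L = 3, and Poincaré/coercivity depend only on L. Here a(u, u) = ∫(u')² + (4)·∫u².
Here c = 4 ≥ 1, so a(u,u) = ∫(u')² + c∫u² ≥ ∫(u')² + ∫u² = ||u||_{H^1}², i.e. α = 1 works. No larger α is possible: a(u,u) ≥ α||u||_{H^1}² means (1−α)∫(u')² ≥ (α−c)∫u², and for the modes u_n = sin(nπ(x−x₀)/L) (x₀ the left endpoint) one has ∫u_n²/∫(u_n')² = (L/(nπ))² → 0, so a(u_n,u_n)/||u_n||_{H^1}² → 1. Hence the optimal constant is α = 1.
Therefore α = 1.


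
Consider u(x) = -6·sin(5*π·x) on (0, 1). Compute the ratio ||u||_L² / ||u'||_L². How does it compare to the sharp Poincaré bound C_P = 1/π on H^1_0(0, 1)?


||u||_L² / ||u'||_L² = 1/(5*π) < C_P = 1/π.

u(x) = -6·sin(5*π·x), so u'(x) = -30*π*cos(5*π*x).
Writing u(x) = A·sin(kπx/L) with A = -6 and k = 5, use ∫_0^L sin²(kπx/L) dx = L/2 and ∫_0^L cos²(kπx/L) dx = L/2.
u² = 36·sin²(5*π·x) and (u')² = 900*π^2·cos²(5*π·x), and each of sin², cos² integrates to L/2 = 1/2 over (0, 1).
∫_0^1 u² dx = 18, so ||u||_L² = 3*sqrt(2).
∫_0^1 (u')² dx = 450*π^2, so ||u'||_L² = 15*sqrt(2)*π.
Ratio ||u||_L² / ||u'||_L² = 1/(5*π).
Sharp Poincaré constant on H^1_0(0, 1) is C_P = L/π = 1/π, achieved by sin(π·x).
This is the k = 5 harmonic; the ratio L/(kπ) is strictly less than C_P = L/π, consistent with the sharp inequality ||u||_L² ≤ C_P ||u'||_L².


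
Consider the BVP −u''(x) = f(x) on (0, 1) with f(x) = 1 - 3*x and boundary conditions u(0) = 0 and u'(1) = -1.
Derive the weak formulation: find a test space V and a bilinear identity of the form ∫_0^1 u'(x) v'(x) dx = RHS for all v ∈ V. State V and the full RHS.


V = {v ∈ H^1(0, 1) : v(0) = 0} (test functions vanish at x = 0 where u is specified); weak form: ∫_0^1 u'v' dx = ∫_0^1 (1 - 3*x) v dx − v(1) for all v ∈ V.

Multiply both sides by a test function v and integrate from 0 to 1:
  ∫_0^1 −u''(x) v(x) dx = ∫_0^1 f(x) v(x) dx.
Integrate the LHS by parts once:
  ∫_0^1 −u'' v dx = −[u'(x) v(x)]_0^1 + ∫_0^1 u'(x) v'(x) dx.
Thus ∫_0^1 u'(x) v'(x) dx = ∫_0^1 f(x) v(x) dx + [u'(x) v(x)]_0^1.
Choose V so that boundary terms are either known or forced to vanish.
Mixed BC: u(0) = 0 (Dirichlet) and u'(1) = -1 (Neumann). Define V = {v ∈ H^1(0, 1) : v(0) = 0}. Then [u' v]_0^1 = u'(1)·v(1) − u'(0)·0 = − v(1).
Weak formulation: find u (satisfying any essential BC) such that ∫_0^1 u'(x) v'(x) dx = ∫_0^1 f v dx − v(1) for all v ∈ V (Dirichlet at 0 absorbed into V; Neumann datum at x = 1 contributes the boundary term).
Substituting f(x) = 1 - 3*x, the right-hand side is ∫_0^1 (1 - 3*x) v dx − v(1).


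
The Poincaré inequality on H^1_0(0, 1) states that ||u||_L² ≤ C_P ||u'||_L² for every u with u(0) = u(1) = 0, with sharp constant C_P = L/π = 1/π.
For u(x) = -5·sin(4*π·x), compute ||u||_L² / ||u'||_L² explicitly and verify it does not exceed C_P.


||u||_L² / ||u'||_L² = 1/(4*π) < C_P = 1/π.

u(x) = -5·sin(4*π·x), so u'(x) = -20*π*cos(4*π*x).
Writing u(x) = A·sin(kπx/L) with A = -5 and k = 4, use ∫_0^L sin²(kπx/L) dx = L/2 and ∫_0^L cos²(kπx/L) dx = L/2.
u² = 25·sin²(4*π·x) and (u')² = 400*π^2·cos²(4*π·x), and each of sin², cos² integrates to L/2 = 1/2 over (0, 1).
∫_0^1 u² dx = 25/2, so ||u||_L² = 5*sqrt(2)/2.
∫_0^1 (u')² dx = 200*π^2, so ||u'||_L² = 10*sqrt(2)*π.
Ratio ||u||_L² / ||u'||_L² = 1/(4*π).
Sharp Poincaré constant on H^1_0(0, 1) is C_P = L/π = 1/π, achieved by sin(π·x).
This is the k = 4 harmonic; the ratio L/(kπ) is strictly less than C_P = L/π, consistent with the sharp inequality ||u||_L² ≤ C_P ||u'||_L².


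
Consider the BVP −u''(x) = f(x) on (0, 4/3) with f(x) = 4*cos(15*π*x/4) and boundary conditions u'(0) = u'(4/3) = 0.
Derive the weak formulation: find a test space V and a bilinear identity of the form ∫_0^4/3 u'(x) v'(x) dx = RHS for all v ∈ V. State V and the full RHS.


V = H^1(0, 4/3) (no boundary constraint on v; u is determined up to an additive constant); weak form: ∫_0^4/3 u'v' dx = ∫_0^4/3 (4*cos(15*π*x/4)) v dx for all v ∈ V.

Multiply both sides by a test function v and integrate from 0 to 4/3:
  ∫_0^4/3 −u''(x) v(x) dx = ∫_0^4/3 f(x) v(x) dx.
Integrate the LHS by parts once:
  ∫_0^4/3 −u'' v dx = −[u'(x) v(x)]_0^4/3 + ∫_0^4/3 u'(x) v'(x) dx.
Thus ∫_0^4/3 u'(x) v'(x) dx = ∫_0^4/3 f(x) v(x) dx + [u'(x) v(x)]_0^4/3.
Choose V so that boundary terms are either known or forced to vanish.
u has homogeneous Neumann: u'(0) = u'(4/3) = 0. So [u' v]_0^4/3 = 0·v(4/3) − 0·v(0) = 0 for any v; take V = H^1(0, 4/3).
Weak formulation: find u (satisfying any essential BC) such that ∫_0^4/3 u'(x) v'(x) dx = ∫_0^4/3 f v dx for all v ∈ V (homogeneous Neumann, so boundary terms vanish).
Substituting f(x) = 4*cos(15*π*x/4), the right-hand side is ∫_0^4/3 (4*cos(15*π*x/4)) v dx.
Compatibility check (pure Neumann): taking v ≡ 1 ∈ V gives 0 = ∫_0^4/3 f dx + (0) − (0), i.e. ∫_0^4/3 f dx must equal u'(0) − u'(4/3) = 0. Indeed ∫_0^4/3 (4*cos(15*π*x/4)) dx = 0, so the data are compatible. The solution is then unique only up to an additive constant (fix it e.g. by requiring ∫_0^4/3 u dx = 0).
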